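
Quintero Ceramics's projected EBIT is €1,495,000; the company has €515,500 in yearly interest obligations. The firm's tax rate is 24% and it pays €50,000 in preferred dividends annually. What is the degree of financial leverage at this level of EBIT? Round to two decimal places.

Annual interest charges come to €515,500.00.
Preferred dividends grossed up pre-tax: €50,000 / (1 − 0.24) = €65,789.47.
DFL = EBIT ÷ [EBIT − I − D_p/(1−t)] = €1,495,000 ÷ [€1,495,000 − €515,500.00 − €65,789.47] = €1,495,000 ÷ €913,710.53 = 1.6362.

1.64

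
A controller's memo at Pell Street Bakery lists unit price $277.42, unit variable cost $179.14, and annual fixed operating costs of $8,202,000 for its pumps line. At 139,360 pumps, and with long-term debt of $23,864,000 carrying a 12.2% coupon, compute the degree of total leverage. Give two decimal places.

5.30

Contribution at this volume is 139,360 × $98.28 = $13,696,300.80.
EBIT = $13,696,300.80 − $8,202,000 = $5,494,300.80. Interest = $2,911,408.00, so EBIT − I = $2,582,892.80.
Degree of total leverage = total CM / (EBIT − interest) = $13,696,300.80 / $2,582,892.80 = 5.3027.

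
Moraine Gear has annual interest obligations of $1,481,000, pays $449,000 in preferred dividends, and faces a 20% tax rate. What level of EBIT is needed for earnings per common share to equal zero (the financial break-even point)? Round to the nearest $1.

Preferred dividends are paid after tax, so their pre-tax equivalent is $449,000 ÷ (1 − 0.20) = $561,250.00.
EPS = 0 when EBIT covers interest plus the pre-tax preferred burden: $1,481,000 + $561,250.00 = $2,042,250.00.

$2,042,250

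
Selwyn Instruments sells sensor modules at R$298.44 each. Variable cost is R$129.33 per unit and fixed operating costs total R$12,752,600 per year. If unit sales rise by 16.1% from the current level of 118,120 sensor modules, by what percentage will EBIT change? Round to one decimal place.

+44.5%

Contribution at this volume is 118,120 × R$169.11 = R$19,975,273.20.
EBIT = R$19,975,273.20 − R$12,752,600 = R$7,222,673.20.
DOL = contribution ÷ EBIT = R$19,975,273.20 ÷ R$7,222,673.20 = 2.7656.
%ΔEBIT = DOL × %ΔSales = 2.7656 × +16.1% = +44.5%.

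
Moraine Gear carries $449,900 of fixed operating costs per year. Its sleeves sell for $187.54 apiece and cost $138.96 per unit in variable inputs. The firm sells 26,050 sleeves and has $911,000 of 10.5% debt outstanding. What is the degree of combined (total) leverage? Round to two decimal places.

At 26,050 units, contribution = 26,050 × $48.58 = $1,265,509.00.
Operating income = contribution − fixed costs = $1,265,509.00 − $449,900 = $815,609.00. Interest = $95,655.00.
DOL = $1,265,509.00 ÷ $815,609.00 = 1.5516; DFL = $815,609.00 ÷ $719,954.00 = 1.1329.
Combined leverage = 1.5516 × 1.1329 = 1.7578.

1.76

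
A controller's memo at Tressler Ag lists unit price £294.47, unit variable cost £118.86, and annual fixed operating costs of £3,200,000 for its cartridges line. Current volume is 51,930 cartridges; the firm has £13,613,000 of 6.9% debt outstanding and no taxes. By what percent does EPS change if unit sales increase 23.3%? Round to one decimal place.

+42.7%

At 51,930 units, contribution = 51,930 × £175.61 = £9,119,427.30.
Subtracting fixed costs: EBIT = £9,119,427.30 − £3,200,000 = £5,919,427.30.
Interest = £939,297.00, so EBIT − I = £4,980,130.30.
DCL = total CM / (EBIT − I) = £9,119,427.30 / £4,980,130.30 = 1.8312.
EPS therefore changes by 1.8312 × (+23.3%) = +42.7%.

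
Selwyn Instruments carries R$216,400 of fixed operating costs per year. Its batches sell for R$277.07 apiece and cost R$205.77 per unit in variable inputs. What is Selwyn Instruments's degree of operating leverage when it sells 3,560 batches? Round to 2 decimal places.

6.78

Total contribution margin = 3,560 × R$71.30 = R$253,828.00.
EBIT = R$253,828.00 − R$216,400 = R$37,428.00.
Degree of operating leverage = R$253,828.00 / R$37,428.00 = 6.7818.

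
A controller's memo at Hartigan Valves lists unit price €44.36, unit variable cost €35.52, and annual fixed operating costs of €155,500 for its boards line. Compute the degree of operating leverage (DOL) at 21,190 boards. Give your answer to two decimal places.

Total contribution margin = 21,190 × €8.84 = €187,319.60.
Subtracting fixed costs: EBIT = €187,319.60 − €155,500 = €31,819.60.
Degree of operating leverage = €187,319.60 / €31,819.60 = 5.8869.

5.89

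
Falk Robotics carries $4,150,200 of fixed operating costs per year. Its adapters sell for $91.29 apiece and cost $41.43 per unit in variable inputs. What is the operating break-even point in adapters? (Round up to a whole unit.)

Unit CM = price − variable cost = $91.29 − $41.43 = $49.86.
Break-even volume = fixed costs ÷ CM per unit = $4,150,200 ÷ $49.86 = 83,237.06, so 83,238 adapters.

83,238 adapters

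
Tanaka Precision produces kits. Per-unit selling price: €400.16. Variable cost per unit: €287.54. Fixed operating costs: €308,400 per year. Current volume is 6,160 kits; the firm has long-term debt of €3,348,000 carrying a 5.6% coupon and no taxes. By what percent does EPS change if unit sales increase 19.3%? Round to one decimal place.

Contribution at this volume is 6,160 × €112.62 = €693,739.20.
EBIT = €693,739.20 − €308,400 = €385,339.20.
After interest of €187,488.00, pre-tax earnings = €197,851.20.
Degree of combined leverage = contribution ÷ (EBIT − I) = €693,739.20 ÷ €197,851.20 = 3.5064.
EPS therefore changes by 3.5064 × (+19.3%) = +67.7%.

+67.7%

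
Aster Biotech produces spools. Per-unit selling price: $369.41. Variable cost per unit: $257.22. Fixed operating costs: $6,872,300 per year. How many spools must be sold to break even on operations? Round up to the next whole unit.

Unit CM = price − variable cost = $369.41 − $257.22 = $112.19.
Units to break even: $6,872,300 ÷ $112.19 = 61,255.91, rounded up to 61,256.

61,256 spools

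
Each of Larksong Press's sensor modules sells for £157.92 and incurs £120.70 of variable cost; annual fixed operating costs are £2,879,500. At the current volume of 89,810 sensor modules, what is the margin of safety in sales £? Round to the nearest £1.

£1,965,422

Contribution margin per unit = £157.92 − £120.70 = £37.22. Break-even units = £2,879,500 ÷ £37.22 = 77,364.32; break-even revenue = 77,364.32 × £157.92 = £12,217,373.46.
Current sales = 89,810 × £157.92 = £14,182,795.20.
Margin of safety = £14,182,795.20 − £12,217,373.46 = £1,965,422.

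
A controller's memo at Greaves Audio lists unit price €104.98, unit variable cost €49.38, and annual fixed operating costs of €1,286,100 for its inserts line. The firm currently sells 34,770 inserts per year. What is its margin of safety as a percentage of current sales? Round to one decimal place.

Contribution margin per unit = €104.98 − €49.38 = €55.60. Break-even units = €1,286,100 ÷ €55.60 = 23,131.29; break-even revenue = 23,131.29 × €104.98 = €2,428,323.35.
Actual sales revenue = 34,770 × €104.98 = €3,650,154.60.
Margin of safety = (€3,650,154.60 − €2,428,323.35) ÷ €3,650,154.60 = 33.5%.

33.5%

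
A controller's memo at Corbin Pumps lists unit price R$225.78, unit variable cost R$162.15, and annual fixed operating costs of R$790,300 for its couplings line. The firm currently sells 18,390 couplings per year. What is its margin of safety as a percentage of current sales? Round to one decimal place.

32.5%

Each unit contributes R$225.78 − R$162.15 = R$63.63. Break-even units = R$790,300 ÷ R$63.63 = 12,420.24; break-even revenue = 12,420.24 × R$225.78 = R$2,804,242.24.
Current sales = 18,390 × R$225.78 = R$4,152,094.20.
Margin of safety = (R$4,152,094.20 − R$2,804,242.24) ÷ R$4,152,094.20 = 32.5%.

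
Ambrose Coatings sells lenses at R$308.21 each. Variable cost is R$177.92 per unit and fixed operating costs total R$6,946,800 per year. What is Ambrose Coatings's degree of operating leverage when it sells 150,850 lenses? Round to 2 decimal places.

Contribution at this volume is 150,850 × R$130.29 = R$19,654,246.50.
Operating income = contribution − fixed costs = R$19,654,246.50 − R$6,946,800 = R$12,707,446.50.
So DOL = total CM / EBIT = R$19,654,246.50 / R$12,707,446.50 = 1.5467.

1.55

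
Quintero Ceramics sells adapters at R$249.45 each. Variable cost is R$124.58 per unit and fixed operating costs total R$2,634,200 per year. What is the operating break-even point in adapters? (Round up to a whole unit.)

21,096 adapters

Each unit contributes R$249.45 − R$124.58 = R$124.87.
Break-even Q = R$2,634,200 / R$124.87 = 21,095.54 → 21,096 adapters.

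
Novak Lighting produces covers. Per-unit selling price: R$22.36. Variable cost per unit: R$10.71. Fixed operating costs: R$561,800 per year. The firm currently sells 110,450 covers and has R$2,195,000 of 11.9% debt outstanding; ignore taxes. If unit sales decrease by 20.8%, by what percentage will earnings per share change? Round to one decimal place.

Contribution at this volume is 110,450 × R$11.65 = R$1,286,742.50.
Operating income = contribution − fixed costs = R$1,286,742.50 − R$561,800 = R$724,942.50.
After interest of R$261,205.00, pre-tax earnings = R$463,737.50.
DCL = total CM / (EBIT − I) = R$1,286,742.50 / R$463,737.50 = 2.7747.
%ΔEPS = DCL × %ΔSales = 2.7747 × -20.8% = -57.7%.

-57.7%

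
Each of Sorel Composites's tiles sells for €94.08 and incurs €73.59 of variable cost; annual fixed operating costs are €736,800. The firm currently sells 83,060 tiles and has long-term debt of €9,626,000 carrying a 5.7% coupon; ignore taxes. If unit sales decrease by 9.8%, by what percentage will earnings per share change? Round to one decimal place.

Contribution at this volume is 83,060 × €20.49 = €1,701,899.40.
EBIT = €1,701,899.40 − €736,800 = €965,099.40.
Interest = €548,682.00, so EBIT − I = €416,417.40.
Degree of combined leverage = contribution ÷ (EBIT − I) = €1,701,899.40 ÷ €416,417.40 = 4.0870.
%ΔEPS = DCL × %ΔSales = 4.0870 × -9.8% = -40.1%.

-40.1%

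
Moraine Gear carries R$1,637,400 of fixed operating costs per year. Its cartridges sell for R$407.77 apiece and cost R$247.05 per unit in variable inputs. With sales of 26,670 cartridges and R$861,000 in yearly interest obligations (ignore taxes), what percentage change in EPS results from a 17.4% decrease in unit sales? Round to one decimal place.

Contribution at this volume is 26,670 × R$160.72 = R$4,286,402.40.
Subtracting fixed costs: EBIT = R$4,286,402.40 − R$1,637,400 = R$2,649,002.40.
After interest of R$861,000.00, pre-tax earnings = R$1,788,002.40.
DCL = total CM / (EBIT − I) = R$4,286,402.40 / R$1,788,002.40 = 2.3973.
EPS therefore changes by 2.3973 × (-17.4%) = -41.7%.

-41.7%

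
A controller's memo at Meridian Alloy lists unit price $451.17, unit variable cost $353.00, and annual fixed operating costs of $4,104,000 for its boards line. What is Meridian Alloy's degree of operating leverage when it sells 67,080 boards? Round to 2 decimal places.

2.65

Contribution at this volume is 67,080 × $98.17 = $6,585,243.60.
Subtracting fixed costs: EBIT = $6,585,243.60 − $4,104,000 = $2,481,243.60.
DOL = contribution ÷ EBIT = $6,585,243.60 ÷ $2,481,243.60 = 2.6540.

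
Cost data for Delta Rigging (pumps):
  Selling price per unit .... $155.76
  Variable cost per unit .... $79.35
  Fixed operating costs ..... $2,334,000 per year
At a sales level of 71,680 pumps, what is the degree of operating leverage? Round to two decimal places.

At 71,680 units, contribution = 71,680 × $76.41 = $5,477,068.80.
Operating income = contribution − fixed costs = $5,477,068.80 − $2,334,000 = $3,143,068.80.
So DOL = total CM / EBIT = $5,477,068.80 / $3,143,068.80 = 1.7426.

1.74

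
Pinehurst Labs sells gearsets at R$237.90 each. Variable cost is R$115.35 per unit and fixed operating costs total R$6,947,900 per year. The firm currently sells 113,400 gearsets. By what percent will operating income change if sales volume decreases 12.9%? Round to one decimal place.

At 113,400 units, contribution = 113,400 × R$122.55 = R$13,897,170.00.
Operating income = contribution − fixed costs = R$13,897,170.00 − R$6,947,900 = R$6,949,270.00.
DOL = contribution ÷ EBIT = R$13,897,170.00 ÷ R$6,949,270.00 = 1.9998.
So EBIT moves 1.9998 × (-12.9%) = -25.8%.

-25.8%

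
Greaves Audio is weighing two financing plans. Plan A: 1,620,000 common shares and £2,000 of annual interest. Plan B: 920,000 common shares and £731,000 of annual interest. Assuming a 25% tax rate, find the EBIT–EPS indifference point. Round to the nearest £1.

Set EPS_A = EPS_B: (EBIT − £2,000)(1 − 0.25) ÷ 1,620,000 = (EBIT − £731,000)(1 − 0.25) ÷ 920,000.
Cancelling (1 − t) and cross-multiplying: 920,000·(EBIT − 2,000) = 1,620,000·(EBIT − 731,000).
EBIT × (1,620,000 − 920,000) = 731,000 × 1,620,000 − 2,000 × 920,000 = 1,182,380,000,000, so EBIT = 1,182,380,000,000 ÷ 700,000 = 1,689,114.29.

£1,689,114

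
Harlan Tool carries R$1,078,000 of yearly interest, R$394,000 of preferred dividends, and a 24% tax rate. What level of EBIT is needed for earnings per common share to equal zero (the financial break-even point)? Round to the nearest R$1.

Grossing the preferred dividend up to pre-tax terms: R$394,000 / (1 − 0.24) = R$518,421.05.
Financial break-even EBIT = interest + D_p ÷ (1 − t) = R$1,078,000 + R$518,421.05 = R$1,596,421.05.

R$1,596,421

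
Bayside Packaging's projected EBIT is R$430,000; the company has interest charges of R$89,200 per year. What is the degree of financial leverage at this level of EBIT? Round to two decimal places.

1.26

Interest = R$89,200.00.
DFL = EBIT ÷ (EBIT − I) = R$430,000 ÷ (R$430,000 − R$89,200.00) = R$430,000 ÷ R$340,800.00 = 1.2617.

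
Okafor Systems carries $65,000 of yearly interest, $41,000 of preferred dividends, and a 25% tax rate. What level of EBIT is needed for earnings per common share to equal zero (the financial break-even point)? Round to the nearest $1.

Preferred dividends are paid after tax, so their pre-tax equivalent is $41,000 ÷ (1 − 0.25) = $54,666.67.
Financial break-even EBIT = interest + D_p ÷ (1 − t) = $65,000 + $54,666.67 = $119,666.67.

$119,667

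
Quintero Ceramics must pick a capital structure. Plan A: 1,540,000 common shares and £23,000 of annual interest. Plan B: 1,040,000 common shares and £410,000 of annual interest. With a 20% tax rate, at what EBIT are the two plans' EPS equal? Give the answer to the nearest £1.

At indifference, (EBIT − 23,000)(1 − t)/1,540,000 = (EBIT − 410,000)(1 − t)/1,040,000.
Cancelling (1 − t) and cross-multiplying: 1,040,000·(EBIT − 23,000) = 1,540,000·(EBIT − 410,000).
EBIT × (1,540,000 − 1,040,000) = 410,000 × 1,540,000 − 23,000 × 1,040,000 = 607,480,000,000, so EBIT = 607,480,000,000 ÷ 500,000 = 1,214,960.00.

£1,214,960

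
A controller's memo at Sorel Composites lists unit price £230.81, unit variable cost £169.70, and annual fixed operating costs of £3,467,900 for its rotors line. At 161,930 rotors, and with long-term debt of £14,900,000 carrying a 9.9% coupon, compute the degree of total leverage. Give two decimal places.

Total contribution margin = 161,930 × £61.11 = £9,895,542.30.
Subtracting fixed costs: EBIT = £9,895,542.30 − £3,467,900 = £6,427,642.30. Interest = £1,475,100.00.
DOL = £9,895,542.30 ÷ £6,427,642.30 = 1.5395; DFL = £6,427,642.30 ÷ £4,952,542.30 = 1.2978.
DCL = DOL × DFL = 1.5395 × 1.2978 = 1.9980.

2.00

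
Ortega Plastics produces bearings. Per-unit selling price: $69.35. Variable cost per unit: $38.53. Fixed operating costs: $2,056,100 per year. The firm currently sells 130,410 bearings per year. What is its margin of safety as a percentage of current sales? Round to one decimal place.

Each unit contributes $69.35 − $38.53 = $30.82. Break-even units = $2,056,100 ÷ $30.82 = 66,713.17; break-even revenue = 66,713.17 × $69.35 = $4,626,558.57.
Actual sales revenue = 130,410 × $69.35 = $9,043,933.50.
Margin of safety = ($9,043,933.50 − $4,626,558.57) ÷ $9,043,933.50 = 48.8%.

48.8%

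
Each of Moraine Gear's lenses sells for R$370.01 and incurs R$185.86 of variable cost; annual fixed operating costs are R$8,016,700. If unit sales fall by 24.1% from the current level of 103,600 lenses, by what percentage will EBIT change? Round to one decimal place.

-41.6%

Total contribution margin = 103,600 × R$184.15 = R$19,077,940.00.
Subtracting fixed costs: EBIT = R$19,077,940.00 − R$8,016,700 = R$11,061,240.00.
So DOL = total CM / EBIT = R$19,077,940.00 / R$11,061,240.00 = 1.7248.
%ΔEBIT = DOL × %ΔSales = 1.7248 × -24.1% = -41.6%.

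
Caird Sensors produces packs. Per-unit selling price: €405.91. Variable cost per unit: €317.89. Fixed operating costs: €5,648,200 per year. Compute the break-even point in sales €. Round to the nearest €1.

Contribution margin per unit = €405.91 − €317.89 = €88.02, a CM ratio of €88.02 ÷ €405.91 = 0.2168.
Break-even sales = FC ÷ CM ratio = €5,648,200 × €405.91 / €88.02 = €26,047,045.

€26,047,045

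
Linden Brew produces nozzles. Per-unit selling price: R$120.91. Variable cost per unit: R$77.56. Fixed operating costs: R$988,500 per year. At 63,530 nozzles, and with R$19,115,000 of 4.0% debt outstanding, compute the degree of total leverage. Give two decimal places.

2.75

Total contribution margin = 63,530 × R$43.35 = R$2,754,025.50.
EBIT = R$2,754,025.50 − R$988,500 = R$1,765,525.50. Interest = R$764,600.00, so EBIT − I = R$1,000,925.50.
DCL = contribution ÷ (EBIT − I) = R$2,754,025.50 ÷ R$1,000,925.50 = 2.7515.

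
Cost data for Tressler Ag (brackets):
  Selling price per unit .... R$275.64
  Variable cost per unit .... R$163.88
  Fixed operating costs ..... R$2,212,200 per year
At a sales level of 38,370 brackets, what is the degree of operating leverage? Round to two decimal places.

At 38,370 units, contribution = 38,370 × R$111.76 = R$4,288,231.20.
Operating income = contribution − fixed costs = R$4,288,231.20 − R$2,212,200 = R$2,076,031.20.
Degree of operating leverage = R$4,288,231.20 / R$2,076,031.20 = 2.0656.

2.07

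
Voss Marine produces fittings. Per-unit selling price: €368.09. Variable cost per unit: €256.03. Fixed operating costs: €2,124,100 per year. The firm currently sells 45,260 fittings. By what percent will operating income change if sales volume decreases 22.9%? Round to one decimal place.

-39.4%

At 45,260 units, contribution = 45,260 × €112.06 = €5,071,835.60.
Subtracting fixed costs: EBIT = €5,071,835.60 − €2,124,100 = €2,947,735.60.
Degree of operating leverage = €5,071,835.60 / €2,947,735.60 = 1.7206.
%ΔEBIT = DOL × %ΔSales = 1.7206 × -22.9% = -39.4%.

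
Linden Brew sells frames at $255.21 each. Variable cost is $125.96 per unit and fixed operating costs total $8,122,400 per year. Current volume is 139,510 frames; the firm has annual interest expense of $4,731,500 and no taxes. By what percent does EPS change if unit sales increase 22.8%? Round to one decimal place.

+79.4%

Total contribution margin = 139,510 × $129.25 = $18,031,667.50.
Operating income = contribution − fixed costs = $18,031,667.50 − $8,122,400 = $9,909,267.50.
After interest of $4,731,500.00, pre-tax earnings = $5,177,767.50.
Degree of combined leverage = contribution ÷ (EBIT − I) = $18,031,667.50 ÷ $5,177,767.50 = 3.4825.
EPS therefore changes by 3.4825 × (+22.8%) = +79.4%.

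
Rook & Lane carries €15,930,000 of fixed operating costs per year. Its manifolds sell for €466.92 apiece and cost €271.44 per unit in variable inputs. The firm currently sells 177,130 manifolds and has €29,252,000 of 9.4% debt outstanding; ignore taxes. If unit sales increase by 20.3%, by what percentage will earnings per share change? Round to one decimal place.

Total contribution margin = 177,130 × €195.48 = €34,625,372.40.
Operating income = contribution − fixed costs = €34,625,372.40 − €15,930,000 = €18,695,372.40.
Interest = €2,749,688.00, so EBIT − I = €15,945,684.40.
DCL = total CM / (EBIT − I) = €34,625,372.40 / €15,945,684.40 = 2.1715.
%ΔEPS = DCL × %ΔSales = 2.1715 × +20.3% = +44.1%.

+44.1%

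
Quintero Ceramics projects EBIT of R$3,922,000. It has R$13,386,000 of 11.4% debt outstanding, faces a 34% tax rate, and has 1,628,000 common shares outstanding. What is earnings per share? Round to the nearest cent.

R$0.97

Pre-tax income = R$3,922,000 − R$1,526,004.00 = R$2,395,996.00.
Net income = R$2,395,996.00 × (1 − 0.34) = R$1,581,357.36.
EPS = R$1,581,357.36 ÷ 1,628,000 = R$0.97.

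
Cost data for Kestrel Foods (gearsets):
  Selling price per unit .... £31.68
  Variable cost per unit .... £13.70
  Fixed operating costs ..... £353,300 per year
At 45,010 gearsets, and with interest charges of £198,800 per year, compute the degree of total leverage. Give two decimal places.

3.15

Contribution at this volume is 45,010 × £17.98 = £809,279.80.
Operating income = contribution − fixed costs = £809,279.80 − £353,300 = £455,979.80. Interest = £198,800.00, so EBIT − I = £257,179.80.
Degree of total leverage = total CM / (EBIT − interest) = £809,279.80 / £257,179.80 = 3.1467.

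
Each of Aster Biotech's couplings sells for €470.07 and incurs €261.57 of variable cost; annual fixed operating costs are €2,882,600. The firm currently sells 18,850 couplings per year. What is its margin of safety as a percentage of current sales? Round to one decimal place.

26.7%

Unit CM = price − variable cost = €470.07 − €261.57 = €208.50. Break-even units = €2,882,600 ÷ €208.50 = 13,825.42; break-even revenue = 13,825.42 × €470.07 = €6,498,915.02.
Current sales = 18,850 × €470.07 = €8,860,819.50.
Margin of safety = (€8,860,819.50 − €6,498,915.02) ÷ €8,860,819.50 = 26.7%.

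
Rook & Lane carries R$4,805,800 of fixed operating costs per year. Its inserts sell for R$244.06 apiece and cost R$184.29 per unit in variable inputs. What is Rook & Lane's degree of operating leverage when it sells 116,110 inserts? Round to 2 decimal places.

3.25

Contribution at this volume is 116,110 × R$59.77 = R$6,939,894.70.
Subtracting fixed costs: EBIT = R$6,939,894.70 − R$4,805,800 = R$2,134,094.70.
So DOL = total CM / EBIT = R$6,939,894.70 / R$2,134,094.70 = 3.2519.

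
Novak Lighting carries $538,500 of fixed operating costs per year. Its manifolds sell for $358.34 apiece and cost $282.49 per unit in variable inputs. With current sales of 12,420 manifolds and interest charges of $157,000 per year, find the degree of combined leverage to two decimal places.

3.82

Contribution at this volume is 12,420 × $75.85 = $942,057.00.
EBIT = $942,057.00 − $538,500 = $403,557.00. Interest = $157,000.00, so EBIT − I = $246,557.00.
Degree of total leverage = total CM / (EBIT − interest) = $942,057.00 / $246,557.00 = 3.8208.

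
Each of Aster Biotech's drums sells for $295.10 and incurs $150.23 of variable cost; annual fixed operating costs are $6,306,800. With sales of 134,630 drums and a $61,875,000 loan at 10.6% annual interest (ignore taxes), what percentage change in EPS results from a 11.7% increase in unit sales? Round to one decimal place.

+34.4%

Contribution at this volume is 134,630 × $144.87 = $19,503,848.10.
Subtracting fixed costs: EBIT = $19,503,848.10 − $6,306,800 = $13,197,048.10.
Interest = $6,558,750.00, so EBIT − I = $6,638,298.10.
Degree of combined leverage = contribution ÷ (EBIT − I) = $19,503,848.10 ÷ $6,638,298.10 = 2.9381.
%ΔEPS = DCL × %ΔSales = 2.9381 × +11.7% = +34.4%.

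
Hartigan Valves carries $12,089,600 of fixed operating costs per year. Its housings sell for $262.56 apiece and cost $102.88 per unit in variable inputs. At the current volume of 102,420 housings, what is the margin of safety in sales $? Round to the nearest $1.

$7,012,604

Each unit contributes $262.56 − $102.88 = $159.68. Break-even units = $12,089,600 ÷ $159.68 = 75,711.42; break-even revenue = 75,711.42 × $262.56 = $19,878,791.18.
Actual sales revenue = 102,420 × $262.56 = $26,891,395.20.
Margin of safety = $26,891,395.20 − $19,878,791.18 = $7,012,604.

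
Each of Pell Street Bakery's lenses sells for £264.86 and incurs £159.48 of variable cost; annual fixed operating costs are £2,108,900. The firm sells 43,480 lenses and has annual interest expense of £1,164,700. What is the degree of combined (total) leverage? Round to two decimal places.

3.50

At 43,480 units, contribution = 43,480 × £105.38 = £4,581,922.40.
EBIT = £4,581,922.40 − £2,108,900 = £2,473,022.40. Interest = £1,164,700.00, so EBIT − I = £1,308,322.40.
DCL = contribution ÷ (EBIT − I) = £4,581,922.40 ÷ £1,308,322.40 = 3.5021.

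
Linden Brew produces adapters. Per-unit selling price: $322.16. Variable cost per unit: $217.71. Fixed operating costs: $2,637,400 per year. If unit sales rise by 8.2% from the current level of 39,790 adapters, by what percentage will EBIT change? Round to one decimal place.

+22.4%

At 39,790 units, contribution = 39,790 × $104.45 = $4,156,065.50.
Subtracting fixed costs: EBIT = $4,156,065.50 − $2,637,400 = $1,518,665.50.
Degree of operating leverage = $4,156,065.50 / $1,518,665.50 = 2.7367.
%ΔEBIT = DOL × %ΔSales = 2.7367 × +8.2% = +22.4%.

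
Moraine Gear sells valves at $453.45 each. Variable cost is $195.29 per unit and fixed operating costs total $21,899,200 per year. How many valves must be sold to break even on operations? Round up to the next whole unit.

Unit CM = price − variable cost = $453.45 − $195.29 = $258.16.
Units to break even: $21,899,200 ÷ $258.16 = 84,828.01, rounded up to 84,829.

84,829 valves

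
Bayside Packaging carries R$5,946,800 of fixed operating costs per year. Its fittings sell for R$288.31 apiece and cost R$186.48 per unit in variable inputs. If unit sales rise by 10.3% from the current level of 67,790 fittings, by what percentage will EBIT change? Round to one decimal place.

Total contribution margin = 67,790 × R$101.83 = R$6,903,055.70.
EBIT = R$6,903,055.70 − R$5,946,800 = R$956,255.70.
Degree of operating leverage = R$6,903,055.70 / R$956,255.70 = 7.2188.
%ΔEBIT = DOL × %ΔSales = 7.2188 × +10.3% = +74.4%.

+74.4%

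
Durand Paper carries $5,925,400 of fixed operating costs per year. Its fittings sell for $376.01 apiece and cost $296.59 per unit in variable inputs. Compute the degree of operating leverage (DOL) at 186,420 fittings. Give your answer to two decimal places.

1.67

At 186,420 units, contribution = 186,420 × $79.42 = $14,805,476.40.
EBIT = $14,805,476.40 − $5,925,400 = $8,880,076.40.
DOL = contribution ÷ EBIT = $14,805,476.40 ÷ $8,880,076.40 = 1.6673.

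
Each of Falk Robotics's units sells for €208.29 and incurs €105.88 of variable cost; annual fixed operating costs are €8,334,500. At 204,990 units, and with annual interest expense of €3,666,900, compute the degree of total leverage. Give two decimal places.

2.33

Contribution at this volume is 204,990 × €102.41 = €20,993,025.90.
Subtracting fixed costs: EBIT = €20,993,025.90 − €8,334,500 = €12,658,525.90. Interest = €3,666,900.00, so EBIT − I = €8,991,625.90.
Degree of total leverage = total CM / (EBIT − interest) = €20,993,025.90 / €8,991,625.90 = 2.3347.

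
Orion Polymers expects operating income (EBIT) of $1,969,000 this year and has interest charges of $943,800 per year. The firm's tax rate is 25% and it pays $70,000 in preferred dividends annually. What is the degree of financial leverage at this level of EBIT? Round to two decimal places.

2.11

Interest = $943,800.00.
Pre-tax preferred-dividend burden = $70,000 ÷ (1 − 0.25) = $93,333.33.
DFL = EBIT ÷ [EBIT − I − D_p/(1−t)] = $1,969,000 ÷ [$1,969,000 − $943,800.00 − $93,333.33] = $1,969,000 ÷ $931,866.67 = 2.1130.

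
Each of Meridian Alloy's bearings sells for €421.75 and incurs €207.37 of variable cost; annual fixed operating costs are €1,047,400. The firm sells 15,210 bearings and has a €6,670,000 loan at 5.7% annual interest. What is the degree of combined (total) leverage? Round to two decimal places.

1.78

Total contribution margin = 15,210 × €214.38 = €3,260,719.80.
EBIT = €3,260,719.80 − €1,047,400 = €2,213,319.80. Interest = €380,190.00.
DOL = €3,260,719.80 ÷ €2,213,319.80 = 1.4732; DFL = €2,213,319.80 ÷ €1,833,129.80 = 1.2074.
DCL = DOL × DFL = 1.4732 × 1.2074 = 1.7787.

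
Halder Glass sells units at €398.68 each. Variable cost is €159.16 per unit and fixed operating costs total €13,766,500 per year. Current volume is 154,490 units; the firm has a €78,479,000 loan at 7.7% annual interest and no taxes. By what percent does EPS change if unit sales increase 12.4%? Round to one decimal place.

At 154,490 units, contribution = 154,490 × €239.52 = €37,003,444.80.
EBIT = €37,003,444.80 − €13,766,500 = €23,236,944.80.
Interest = €6,042,883.00, so EBIT − I = €17,194,061.80.
DCL = total CM / (EBIT − I) = €37,003,444.80 / €17,194,061.80 = 2.1521.
EPS therefore changes by 2.1521 × (+12.4%) = +26.7%.

+26.7%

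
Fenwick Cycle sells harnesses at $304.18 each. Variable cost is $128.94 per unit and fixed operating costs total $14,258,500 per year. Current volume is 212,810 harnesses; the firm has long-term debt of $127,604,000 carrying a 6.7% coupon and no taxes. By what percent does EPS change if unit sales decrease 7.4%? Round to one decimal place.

-19.1%

Total contribution margin = 212,810 × $175.24 = $37,292,824.40.
Operating income = contribution − fixed costs = $37,292,824.40 − $14,258,500 = $23,034,324.40.
Interest = $8,549,468.00, so EBIT − I = $14,484,856.40.
Degree of combined leverage = contribution ÷ (EBIT − I) = $37,292,824.40 ÷ $14,484,856.40 = 2.5746.
EPS therefore changes by 2.5746 × (-7.4%) = -19.1%.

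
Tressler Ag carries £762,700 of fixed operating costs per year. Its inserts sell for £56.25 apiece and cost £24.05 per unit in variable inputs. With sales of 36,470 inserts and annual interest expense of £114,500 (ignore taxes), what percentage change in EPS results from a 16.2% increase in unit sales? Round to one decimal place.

Contribution at this volume is 36,470 × £32.20 = £1,174,334.00.
EBIT = £1,174,334.00 − £762,700 = £411,634.00.
Interest = £114,500.00, so EBIT − I = £297,134.00.
Degree of combined leverage = contribution ÷ (EBIT − I) = £1,174,334.00 ÷ £297,134.00 = 3.9522.
%ΔEPS = DCL × %ΔSales = 3.9522 × +16.2% = +64.0%.

+64.0%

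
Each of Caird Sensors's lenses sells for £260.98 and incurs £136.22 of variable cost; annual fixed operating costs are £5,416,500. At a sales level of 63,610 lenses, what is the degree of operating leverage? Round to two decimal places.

At 63,610 units, contribution = 63,610 × £124.76 = £7,935,983.60.
EBIT = £7,935,983.60 − £5,416,500 = £2,519,483.60.
Degree of operating leverage = £7,935,983.60 / £2,519,483.60 = 3.1498.

3.15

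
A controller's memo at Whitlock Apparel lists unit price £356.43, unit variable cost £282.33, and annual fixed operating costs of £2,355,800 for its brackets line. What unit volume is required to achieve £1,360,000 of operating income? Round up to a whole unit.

Unit CM = price − variable cost = £356.43 − £282.33 = £74.10.
Units = (FC + target) / CM = (£2,355,800 + £1,360,000) / £74.10 = 50,145.75, so 50,146 brackets.

50,146 brackets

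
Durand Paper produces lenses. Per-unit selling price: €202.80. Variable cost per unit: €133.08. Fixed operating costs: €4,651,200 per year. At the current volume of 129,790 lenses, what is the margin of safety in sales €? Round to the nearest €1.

€12,792,104

Unit CM = price − variable cost = €202.80 − €133.08 = €69.72. Break-even units = €4,651,200 ÷ €69.72 = 66,712.56; break-even revenue = 66,712.56 × €202.80 = €13,529,308.09.
Current sales = 129,790 × €202.80 = €26,321,412.00.
Margin of safety = €26,321,412.00 − €13,529,308.09 = €12,792,104.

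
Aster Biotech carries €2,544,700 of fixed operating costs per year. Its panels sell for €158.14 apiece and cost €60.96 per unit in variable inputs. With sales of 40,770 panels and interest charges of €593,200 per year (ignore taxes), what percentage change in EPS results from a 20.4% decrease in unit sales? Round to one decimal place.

-98.1%

At 40,770 units, contribution = 40,770 × €97.18 = €3,962,028.60.
EBIT = €3,962,028.60 − €2,544,700 = €1,417,328.60.
Interest = €593,200.00, so EBIT − I = €824,128.60.
DCL = total CM / (EBIT − I) = €3,962,028.60 / €824,128.60 = 4.8075.
EPS therefore changes by 4.8075 × (-20.4%) = -98.1%.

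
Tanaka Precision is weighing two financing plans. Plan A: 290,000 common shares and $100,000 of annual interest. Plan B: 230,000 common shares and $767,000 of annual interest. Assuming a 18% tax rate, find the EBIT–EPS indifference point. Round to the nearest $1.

At indifference, (EBIT − 100,000)(1 − t)/290,000 = (EBIT − 767,000)(1 − t)/230,000.
The (1 − t) factor cancels: (EBIT − 100,000) × 230,000 = (EBIT − 767,000) × 290,000.
EBIT × (290,000 − 230,000) = 767,000 × 290,000 − 100,000 × 230,000 = 199,430,000,000, so EBIT = 199,430,000,000 ÷ 60,000 = 3,323,833.33.

$3,323,833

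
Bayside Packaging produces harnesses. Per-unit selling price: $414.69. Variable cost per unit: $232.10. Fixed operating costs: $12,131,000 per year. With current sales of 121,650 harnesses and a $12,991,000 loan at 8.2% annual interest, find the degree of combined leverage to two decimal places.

Contribution at this volume is 121,650 × $182.59 = $22,212,073.50.
Operating income = contribution − fixed costs = $22,212,073.50 − $12,131,000 = $10,081,073.50. Interest = $1,065,262.00, so EBIT − I = $9,015,811.50.
Degree of total leverage = total CM / (EBIT − interest) = $22,212,073.50 / $9,015,811.50 = 2.4637.

2.46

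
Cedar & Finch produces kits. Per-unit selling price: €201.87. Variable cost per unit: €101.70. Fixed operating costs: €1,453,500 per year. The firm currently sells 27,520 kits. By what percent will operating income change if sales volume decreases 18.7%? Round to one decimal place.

Contribution at this volume is 27,520 × €100.17 = €2,756,678.40.
EBIT = €2,756,678.40 − €1,453,500 = €1,303,178.40.
Degree of operating leverage = €2,756,678.40 / €1,303,178.40 = 2.1153.
So EBIT moves 2.1153 × (-18.7%) = -39.6%.

-39.6%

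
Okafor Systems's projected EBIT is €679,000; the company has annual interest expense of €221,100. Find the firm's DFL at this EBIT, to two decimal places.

Interest = €221,100.00.
Degree of financial leverage = EBIT / (EBIT − interest) = €679,000 / €457,900.00 = 1.4829.

1.48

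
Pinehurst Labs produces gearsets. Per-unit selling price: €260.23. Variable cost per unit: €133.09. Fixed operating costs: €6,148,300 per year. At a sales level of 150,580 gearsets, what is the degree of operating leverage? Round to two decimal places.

1.47

Contribution at this volume is 150,580 × €127.14 = €19,144,741.20.
Subtracting fixed costs: EBIT = €19,144,741.20 − €6,148,300 = €12,996,441.20.
DOL = contribution ÷ EBIT = €19,144,741.20 ÷ €12,996,441.20 = 1.4731.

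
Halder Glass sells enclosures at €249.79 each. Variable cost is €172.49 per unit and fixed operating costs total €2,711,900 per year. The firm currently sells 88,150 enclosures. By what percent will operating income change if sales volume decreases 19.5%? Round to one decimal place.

Contribution at this volume is 88,150 × €77.30 = €6,813,995.00.
Subtracting fixed costs: EBIT = €6,813,995.00 − €2,711,900 = €4,102,095.00.
DOL = contribution ÷ EBIT = €6,813,995.00 ÷ €4,102,095.00 = 1.6611.
So EBIT moves 1.6611 × (-19.5%) = -32.4%.

-32.4%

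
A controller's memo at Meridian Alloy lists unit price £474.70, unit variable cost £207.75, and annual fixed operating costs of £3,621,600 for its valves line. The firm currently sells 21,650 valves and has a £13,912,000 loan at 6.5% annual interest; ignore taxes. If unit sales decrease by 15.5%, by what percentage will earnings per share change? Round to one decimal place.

Total contribution margin = 21,650 × £266.95 = £5,779,467.50.
Operating income = contribution − fixed costs = £5,779,467.50 − £3,621,600 = £2,157,867.50.
After interest of £904,280.00, pre-tax earnings = £1,253,587.50.
Degree of combined leverage = contribution ÷ (EBIT − I) = £5,779,467.50 ÷ £1,253,587.50 = 4.6103.
%ΔEPS = DCL × %ΔSales = 4.6103 × -15.5% = -71.5%.

-71.5%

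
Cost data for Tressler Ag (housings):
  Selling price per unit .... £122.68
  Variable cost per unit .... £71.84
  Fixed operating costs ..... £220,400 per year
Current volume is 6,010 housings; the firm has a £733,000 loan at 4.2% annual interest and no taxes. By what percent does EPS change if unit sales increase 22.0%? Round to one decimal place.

Total contribution margin = 6,010 × £50.84 = £305,548.40.
EBIT = £305,548.40 − £220,400 = £85,148.40.
Interest = £30,786.00, so EBIT − I = £54,362.40.
DCL = total CM / (EBIT − I) = £305,548.40 / £54,362.40 = 5.6206.
%ΔEPS = DCL × %ΔSales = 5.6206 × +22.0% = +123.7%.

+123.7%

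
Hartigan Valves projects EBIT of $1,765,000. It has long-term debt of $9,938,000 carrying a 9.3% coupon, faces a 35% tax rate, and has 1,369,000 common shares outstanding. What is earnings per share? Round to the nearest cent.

Pre-tax income = $1,765,000 − $924,234.00 = $840,766.00.
Net income = $840,766.00 × (1 − 0.35) = $546,497.90.
EPS = $546,497.90 ÷ 1,369,000 = $0.40.

$0.40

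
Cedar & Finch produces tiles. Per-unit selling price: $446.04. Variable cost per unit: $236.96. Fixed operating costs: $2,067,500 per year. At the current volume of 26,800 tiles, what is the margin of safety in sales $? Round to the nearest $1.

$7,543,179

Unit CM = price − variable cost = $446.04 − $236.96 = $209.08. Break-even units = $2,067,500 ÷ $209.08 = 9,888.56; break-even revenue = 9,888.56 × $446.04 = $4,410,693.04.
Current sales = 26,800 × $446.04 = $11,953,872.00.
Margin of safety = $11,953,872.00 − $4,410,693.04 = $7,543,179.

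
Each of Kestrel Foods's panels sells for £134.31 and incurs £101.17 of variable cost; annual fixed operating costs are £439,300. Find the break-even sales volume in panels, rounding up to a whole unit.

Each unit contributes £134.31 − £101.17 = £33.14.
Break-even volume = fixed costs ÷ CM per unit = £439,300 ÷ £33.14 = 13,255.88, so 13,256 panels.

13,256 panels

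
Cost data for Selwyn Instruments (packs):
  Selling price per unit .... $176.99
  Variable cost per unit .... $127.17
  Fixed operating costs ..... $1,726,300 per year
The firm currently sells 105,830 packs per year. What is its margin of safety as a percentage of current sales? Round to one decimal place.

Unit CM = price − variable cost = $176.99 − $127.17 = $49.82. Break-even units = $1,726,300 ÷ $49.82 = 34,650.74; break-even revenue = 34,650.74 × $176.99 = $6,132,834.95.
Current sales = 105,830 × $176.99 = $18,730,851.70.
Margin of safety = ($18,730,851.70 − $6,132,834.95) ÷ $18,730,851.70 = 67.3%.

67.3%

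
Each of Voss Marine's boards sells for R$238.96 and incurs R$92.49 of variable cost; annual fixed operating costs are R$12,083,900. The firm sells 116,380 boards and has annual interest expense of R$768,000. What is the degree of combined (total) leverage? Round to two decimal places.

4.06

Contribution at this volume is 116,380 × R$146.47 = R$17,046,178.60.
Operating income = contribution − fixed costs = R$17,046,178.60 − R$12,083,900 = R$4,962,278.60. Interest = R$768,000.00, so EBIT − I = R$4,194,278.60.
Degree of total leverage = total CM / (EBIT − interest) = R$17,046,178.60 / R$4,194,278.60 = 4.0642.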